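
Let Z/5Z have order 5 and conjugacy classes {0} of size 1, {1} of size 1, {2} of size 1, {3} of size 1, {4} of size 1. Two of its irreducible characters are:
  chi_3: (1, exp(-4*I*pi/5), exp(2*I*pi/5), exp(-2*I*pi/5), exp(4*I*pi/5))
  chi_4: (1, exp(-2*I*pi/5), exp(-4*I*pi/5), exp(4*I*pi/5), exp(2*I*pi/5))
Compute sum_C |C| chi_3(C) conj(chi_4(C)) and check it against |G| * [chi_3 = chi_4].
Sum = 0; so <chi_3, chi_4> = 0 (distinct irreducibles are orthogonal).

Justification: Compute term by term over conjugacy classes (|C| * chi_3(C) * conj(chi_4(C))):
  1*(1)*conj(1) + 1*(exp(-4*I*pi/5))*conj(exp(-2*I*pi/5)) + 1*(exp(2*I*pi/5))*conj(exp(-4*I*pi/5)) + 1*(exp(-2*I*pi/5))*conj(exp(4*I*pi/5)) + 1*(exp(4*I*pi/5))*conj(exp(2*I*pi/5))
  = (1) + (exp(-2*I*pi/5)) + (exp(-4*I*pi/5)) + (exp(4*I*pi/5)) + (exp(2*I*pi/5))
  = 0.
(Exp terms are combined using exp(i*s)*conj(exp(i*t)) = exp(i*(s-t)), and sums of them are collapsed using the identity that for every m > 1 the m distinct m-th roots of unity sum to 0, e.g. 1 + exp(2*I*pi/3) + exp(-2*I*pi/3) = 0.)
Dividing by |G| = 5 gives 0/5 = 0, matching the row-orthogonality relation <chi_3, chi_4> = [chi_3 = chi_4].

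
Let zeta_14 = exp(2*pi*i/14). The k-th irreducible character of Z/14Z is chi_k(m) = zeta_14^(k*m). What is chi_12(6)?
chi_12(6) = zeta_14^72 = exp(2*I*pi/7)

Why: chi_12(6) = zeta_14^(12*6) = zeta_14^72. Since zeta_14^14 = 1, this equals zeta_14^2 = exp(2*pi*i*2/14) = exp(2*I*pi/7).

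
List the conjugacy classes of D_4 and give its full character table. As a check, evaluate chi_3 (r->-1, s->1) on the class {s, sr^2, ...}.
Conjugacy classes: {e} of size 1, {r^2} of size 1, {r^1, r^3} of size 2, {s, sr^2, ...} of size 2, {sr, sr^3, ...} of size 2.
Character table:
  irrep \ class              {e} (size 1)  {r^2} (size 1)  {r^1, r^3} (size 2)  {s, sr^2, ...} (size 2)  {sr, sr^3, ...} (size 2)
  chi_1 (triv)               1             1               1                    1                        1                       
  chi_2 (sign: r->1, s->-1)  1             1               1                    -1                       -1                      
  chi_3 (r->-1, s->1)        1             1               -1                   1                        -1                      
  chi_4 (r->-1, s->-1)       1             1               -1                   -1                       1                       
  chi_5 (2d, j=1)            2             -2              0                    0                        0                       

Spot check: chi_3 (r->-1, s->1) on {s, sr^2, ...} = 1.

Working: D_4 has order 2*4 = 8 with 5 conjugacy classes, hence 5 irreducibles. Sum of squared dims 1 + 1 + 1 + 1 + 4 = 8 = |G|. Linear characters come from the abelianisation; the 2-dimensional irreps have character r^k -> 2*cos(2*pi*j*k/4), reflections -> 0.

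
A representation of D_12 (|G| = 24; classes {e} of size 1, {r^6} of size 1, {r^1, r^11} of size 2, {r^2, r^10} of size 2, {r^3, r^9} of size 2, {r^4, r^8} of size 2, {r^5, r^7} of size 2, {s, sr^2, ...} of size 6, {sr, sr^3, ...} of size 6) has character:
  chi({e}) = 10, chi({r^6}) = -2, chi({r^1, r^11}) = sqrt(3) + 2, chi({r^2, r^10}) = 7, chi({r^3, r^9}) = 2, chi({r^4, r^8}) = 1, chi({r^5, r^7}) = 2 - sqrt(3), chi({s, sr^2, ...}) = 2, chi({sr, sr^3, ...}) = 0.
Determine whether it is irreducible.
Not irreducible (reducible): <chi, chi> = 11 > 1.

Working: <chi, chi> = (1/|G|) sum_C |C| * |chi(C)|^2 = (1/24)[1*|10|^2 + 1*|-2|^2 + 2*|sqrt(3) + 2|^2 + 2*|7|^2 + 2*|2|^2 + 2*|1|^2 + 2*|2 - sqrt(3)|^2 + 6*|2|^2 + 6*|0|^2]
  = (1/24)[(100) + (4) + (8*sqrt(3) + 14) + (98) + (8) + (2) + (14 - 8*sqrt(3)) + (24) + (0)] = 264/24 = 11.
A character is irreducible iff <chi, chi> = 1, so this representation is reducible.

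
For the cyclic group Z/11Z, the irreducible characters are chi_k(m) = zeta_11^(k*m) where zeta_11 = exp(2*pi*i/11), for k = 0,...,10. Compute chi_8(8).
chi_8(8) = zeta_11^64 = exp(-4*I*pi/11)

chi_8(8) = zeta_11^(8*8) = zeta_11^64. Since zeta_11^11 = 1, this equals zeta_11^9 = exp(2*pi*i*9/11) = exp(-4*I*pi/11).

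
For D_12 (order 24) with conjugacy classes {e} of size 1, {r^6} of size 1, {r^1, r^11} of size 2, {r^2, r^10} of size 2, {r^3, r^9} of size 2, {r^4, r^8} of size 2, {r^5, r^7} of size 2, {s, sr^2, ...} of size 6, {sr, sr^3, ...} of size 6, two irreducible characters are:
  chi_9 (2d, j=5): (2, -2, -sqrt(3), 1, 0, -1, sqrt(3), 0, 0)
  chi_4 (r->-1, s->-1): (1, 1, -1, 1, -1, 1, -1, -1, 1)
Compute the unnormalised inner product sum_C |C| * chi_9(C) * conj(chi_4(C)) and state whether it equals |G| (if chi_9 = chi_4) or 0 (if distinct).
Sum = 0; so <chi_9, chi_4> = 0 (distinct irreducibles are orthogonal).

Why: Compute term by term over conjugacy classes (|C| * chi_9(C) * conj(chi_4(C))):
  1*(2)*conj(1) + 1*(-2)*conj(1) + 2*(-sqrt(3))*conj(-1) + 2*(1)*conj(1) + 2*(0)*conj(-1) + 2*(-1)*conj(1) + 2*(sqrt(3))*conj(-1) + 6*(0)*conj(-1) + 6*(0)*conj(1)
  = (2) + (-2) + (2*sqrt(3)) + (2) + (0) + (-2) + (-2*sqrt(3)) + (0) + (0)
  = 0.
Dividing by |G| = 24 gives 0/24 = 0, matching the row-orthogonality relation <chi_9, chi_4> = [chi_9 = chi_4].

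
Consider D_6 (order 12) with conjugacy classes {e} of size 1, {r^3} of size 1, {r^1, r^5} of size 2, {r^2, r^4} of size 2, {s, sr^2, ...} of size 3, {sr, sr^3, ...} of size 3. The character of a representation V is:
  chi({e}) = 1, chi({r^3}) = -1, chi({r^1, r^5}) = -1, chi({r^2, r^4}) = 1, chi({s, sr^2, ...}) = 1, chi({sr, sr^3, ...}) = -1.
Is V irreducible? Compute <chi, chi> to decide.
Irreducible: <chi, chi> = 1.

Proof sketch: <chi, chi> = (1/|G|) sum_C |C| * |chi(C)|^2 = (1/12)[1*|1|^2 + 1*|-1|^2 + 2*|-1|^2 + 2*|1|^2 + 3*|1|^2 + 3*|-1|^2]
  = (1/12)[(1) + (1) + (2) + (2) + (3) + (3)] = 12/12 = 1.
A character is irreducible iff <chi, chi> = 1, so this representation is irreducible.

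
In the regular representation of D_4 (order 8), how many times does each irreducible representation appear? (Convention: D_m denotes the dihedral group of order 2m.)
Each irreducible V_i of dimension d_i appears with multiplicity d_i, i.e. rho_reg = (direct sum over all irreducibles V_i) d_i V_i. The irreducible dimensions for D_4 are 1, 1, 1, 1, 2: 4 irreducibles of dimension 1, each with multiplicity 1; 1 irreducible of dimension 2, with multiplicity 2. Total dimension 4*1*1 + 1*2*2 = 8 = |G|.

Reasoning: General theorem: in the regular representation of a finite group G, each irreducible appears with multiplicity equal to its dimension. Check: dim(rho_reg) = sum d_i^2 = 1 + 1 + 1 + 1 + 4 = 8 = |G|.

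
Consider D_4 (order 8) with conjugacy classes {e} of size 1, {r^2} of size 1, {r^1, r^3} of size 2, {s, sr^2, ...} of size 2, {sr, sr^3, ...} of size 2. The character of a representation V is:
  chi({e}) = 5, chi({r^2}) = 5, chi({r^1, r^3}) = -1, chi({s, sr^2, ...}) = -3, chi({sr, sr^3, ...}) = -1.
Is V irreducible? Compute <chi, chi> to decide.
Not irreducible (reducible): <chi, chi> = 9 > 1.

Why: <chi, chi> = (1/|G|) sum_C |C| * |chi(C)|^2 = (1/8)[1*|5|^2 + 1*|5|^2 + 2*|-1|^2 + 2*|-3|^2 + 2*|-1|^2]
  = (1/8)[(25) + (25) + (2) + (18) + (2)] = 72/8 = 9.
A character is irreducible iff <chi, chi> = 1, so this representation is reducible.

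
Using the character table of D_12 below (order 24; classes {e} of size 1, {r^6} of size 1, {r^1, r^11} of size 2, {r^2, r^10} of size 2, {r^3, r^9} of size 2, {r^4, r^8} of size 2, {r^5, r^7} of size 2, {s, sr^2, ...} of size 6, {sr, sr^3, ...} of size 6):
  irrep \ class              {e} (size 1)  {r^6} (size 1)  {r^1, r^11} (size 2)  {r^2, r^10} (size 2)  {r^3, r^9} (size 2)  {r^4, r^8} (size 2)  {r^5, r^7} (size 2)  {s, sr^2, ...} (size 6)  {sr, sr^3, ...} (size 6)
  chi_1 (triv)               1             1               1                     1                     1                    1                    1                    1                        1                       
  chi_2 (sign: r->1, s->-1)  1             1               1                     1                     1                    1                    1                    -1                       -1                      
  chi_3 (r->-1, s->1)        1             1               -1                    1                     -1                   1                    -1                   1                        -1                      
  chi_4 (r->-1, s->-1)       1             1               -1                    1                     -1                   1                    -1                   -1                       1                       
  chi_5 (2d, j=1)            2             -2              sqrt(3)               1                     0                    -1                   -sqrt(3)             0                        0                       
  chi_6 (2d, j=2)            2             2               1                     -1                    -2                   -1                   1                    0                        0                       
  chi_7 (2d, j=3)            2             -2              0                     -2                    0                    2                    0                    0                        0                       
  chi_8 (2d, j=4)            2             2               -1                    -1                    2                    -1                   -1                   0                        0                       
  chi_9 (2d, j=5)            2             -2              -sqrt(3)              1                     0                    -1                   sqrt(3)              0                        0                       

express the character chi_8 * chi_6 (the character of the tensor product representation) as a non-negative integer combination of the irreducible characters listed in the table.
chi_8 tensor chi_6 = chi_3 + chi_4 + chi_6 (all other irreducibles have multiplicity 0).

Reasoning: The character of a tensor product is the pointwise product (chi_8 * chi_6)(C) = chi_8(C) * chi_6(C):
  {e}: (2)*(2), {r^6}: (2)*(2), {r^1, r^11}: (-1)*(1), {r^2, r^10}: (-1)*(-1), {r^3, r^9}: (2)*(-2), {r^4, r^8}: (-1)*(-1), {r^5, r^7}: (-1)*(1), {s, sr^2, ...}: (0)*(0), {sr, sr^3, ...}: (0)*(0)
so (chi_8 * chi_6) takes values
  {e} -> 4, {r^6} -> 4, {r^1, r^11} -> -1, {r^2, r^10} -> 1, {r^3, r^9} -> -4, {r^4, r^8} -> 1, {r^5, r^7} -> -1, {s, sr^2, ...} -> 0, {sr, sr^3, ...} -> 0.
Now take the inner product of this character with each irreducible chi from the table, <chi_8*chi_6, chi> = (1/24) sum_C |C| (chi_8*chi_6)(C) conj(chi(C)):
  <chi_8*chi_6, chi_1> = (1/24)[1*(4)*conj(1) + 1*(4)*conj(1) + 2*(-1)*conj(1) + 2*(1)*conj(1) + 2*(-4)*conj(1) + 2*(1)*conj(1) + 2*(-1)*conj(1) + 6*(0)*conj(1) + 6*(0)*conj(1)]
      = (1/24)[(4) + (4) + (-2) + (2) + (-8) + (2) + (-2) + (0) + (0)] = 0/24 = 0
  <chi_8*chi_6, chi_2> = (1/24)[1*(4)*conj(1) + 1*(4)*conj(1) + 2*(-1)*conj(1) + 2*(1)*conj(1) + 2*(-4)*conj(1) + 2*(1)*conj(1) + 2*(-1)*conj(1) + 6*(0)*conj(-1) + 6*(0)*conj(-1)]
      = (1/24)[(4) + (4) + (-2) + (2) + (-8) + (2) + (-2) + (0) + (0)] = 0/24 = 0
  <chi_8*chi_6, chi_3> = (1/24)[1*(4)*conj(1) + 1*(4)*conj(1) + 2*(-1)*conj(-1) + 2*(1)*conj(1) + 2*(-4)*conj(-1) + 2*(1)*conj(1) + 2*(-1)*conj(-1) + 6*(0)*conj(1) + 6*(0)*conj(-1)]
      = (1/24)[(4) + (4) + (2) + (2) + (8) + (2) + (2) + (0) + (0)] = 24/24 = 1
  <chi_8*chi_6, chi_4> = (1/24)[1*(4)*conj(1) + 1*(4)*conj(1) + 2*(-1)*conj(-1) + 2*(1)*conj(1) + 2*(-4)*conj(-1) + 2*(1)*conj(1) + 2*(-1)*conj(-1) + 6*(0)*conj(-1) + 6*(0)*conj(1)]
      = (1/24)[(4) + (4) + (2) + (2) + (8) + (2) + (2) + (0) + (0)] = 24/24 = 1
  <chi_8*chi_6, chi_5> = (1/24)[1*(4)*conj(2) + 1*(4)*conj(-2) + 2*(-1)*conj(sqrt(3)) + 2*(1)*conj(1) + 2*(-4)*conj(0) + 2*(1)*conj(-1) + 2*(-1)*conj(-sqrt(3)) + 6*(0)*conj(0) + 6*(0)*conj(0)]
      = (1/24)[(8) + (-8) + (-2*sqrt(3)) + (2) + (0) + (-2) + (2*sqrt(3)) + (0) + (0)] = 0/24 = 0
  <chi_8*chi_6, chi_6> = (1/24)[1*(4)*conj(2) + 1*(4)*conj(2) + 2*(-1)*conj(1) + 2*(1)*conj(-1) + 2*(-4)*conj(-2) + 2*(1)*conj(-1) + 2*(-1)*conj(1) + 6*(0)*conj(0) + 6*(0)*conj(0)]
      = (1/24)[(8) + (8) + (-2) + (-2) + (16) + (-2) + (-2) + (0) + (0)] = 24/24 = 1
  <chi_8*chi_6, chi_7> = (1/24)[1*(4)*conj(2) + 1*(4)*conj(-2) + 2*(-1)*conj(0) + 2*(1)*conj(-2) + 2*(-4)*conj(0) + 2*(1)*conj(2) + 2*(-1)*conj(0) + 6*(0)*conj(0) + 6*(0)*conj(0)]
      = (1/24)[(8) + (-8) + (0) + (-4) + (0) + (4) + (0) + (0) + (0)] = 0/24 = 0
  <chi_8*chi_6, chi_8> = (1/24)[1*(4)*conj(2) + 1*(4)*conj(2) + 2*(-1)*conj(-1) + 2*(1)*conj(-1) + 2*(-4)*conj(2) + 2*(1)*conj(-1) + 2*(-1)*conj(-1) + 6*(0)*conj(0) + 6*(0)*conj(0)]
      = (1/24)[(8) + (8) + (2) + (-2) + (-16) + (-2) + (2) + (0) + (0)] = 0/24 = 0
  <chi_8*chi_6, chi_9> = (1/24)[1*(4)*conj(2) + 1*(4)*conj(-2) + 2*(-1)*conj(-sqrt(3)) + 2*(1)*conj(1) + 2*(-4)*conj(0) + 2*(1)*conj(-1) + 2*(-1)*conj(sqrt(3)) + 6*(0)*conj(0) + 6*(0)*conj(0)]
      = (1/24)[(8) + (-8) + (2*sqrt(3)) + (2) + (0) + (-2) + (-2*sqrt(3)) + (0) + (0)] = 0/24 = 0
Hence the multiplicities are chi_3: 1, chi_4: 1, chi_6: 1. Dimension check: dim(chi_8)*dim(chi_6) = 2*2 = 4 and sum (mult * dim) = 1*1 + 1*1 + 1*2 = 4.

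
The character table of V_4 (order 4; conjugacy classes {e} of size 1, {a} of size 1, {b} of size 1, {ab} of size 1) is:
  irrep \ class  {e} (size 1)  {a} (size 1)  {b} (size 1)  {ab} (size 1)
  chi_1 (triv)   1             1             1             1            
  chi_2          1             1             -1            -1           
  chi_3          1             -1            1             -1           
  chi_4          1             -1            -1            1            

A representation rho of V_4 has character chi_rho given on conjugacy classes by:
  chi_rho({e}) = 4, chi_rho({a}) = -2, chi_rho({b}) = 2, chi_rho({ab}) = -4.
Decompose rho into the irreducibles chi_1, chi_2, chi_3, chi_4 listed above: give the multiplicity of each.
Multiplicities: chi_1: 0, chi_2: 1, chi_3: 3, chi_4: 0.

Derivation: Use <chi_rho, chi> = (1/|G|) sum_C |C| * chi_rho(C) * conj(chi(C)) with |G| = 4 for each irreducible chi in the table:
  <chi_rho, chi_1> = (1/4)[1*(4)*conj(1) + 1*(-2)*conj(1) + 1*(2)*conj(1) + 1*(-4)*conj(1)]
      = (1/4)[(4) + (-2) + (2) + (-4)] = 0/4 = 0
  <chi_rho, chi_2> = (1/4)[1*(4)*conj(1) + 1*(-2)*conj(1) + 1*(2)*conj(-1) + 1*(-4)*conj(-1)]
      = (1/4)[(4) + (-2) + (-2) + (4)] = 4/4 = 1
  <chi_rho, chi_3> = (1/4)[1*(4)*conj(1) + 1*(-2)*conj(-1) + 1*(2)*conj(1) + 1*(-4)*conj(-1)]
      = (1/4)[(4) + (2) + (2) + (4)] = 12/4 = 3
  <chi_rho, chi_4> = (1/4)[1*(4)*conj(1) + 1*(-2)*conj(-1) + 1*(2)*conj(-1) + 1*(-4)*conj(1)]
      = (1/4)[(4) + (2) + (-2) + (-4)] = 0/4 = 0
Dimension check: dim(rho) = sum (mult * dim) = 0*1 + 1*1 + 3*1 + 0*1 = 4 = chi_rho(e) = 4.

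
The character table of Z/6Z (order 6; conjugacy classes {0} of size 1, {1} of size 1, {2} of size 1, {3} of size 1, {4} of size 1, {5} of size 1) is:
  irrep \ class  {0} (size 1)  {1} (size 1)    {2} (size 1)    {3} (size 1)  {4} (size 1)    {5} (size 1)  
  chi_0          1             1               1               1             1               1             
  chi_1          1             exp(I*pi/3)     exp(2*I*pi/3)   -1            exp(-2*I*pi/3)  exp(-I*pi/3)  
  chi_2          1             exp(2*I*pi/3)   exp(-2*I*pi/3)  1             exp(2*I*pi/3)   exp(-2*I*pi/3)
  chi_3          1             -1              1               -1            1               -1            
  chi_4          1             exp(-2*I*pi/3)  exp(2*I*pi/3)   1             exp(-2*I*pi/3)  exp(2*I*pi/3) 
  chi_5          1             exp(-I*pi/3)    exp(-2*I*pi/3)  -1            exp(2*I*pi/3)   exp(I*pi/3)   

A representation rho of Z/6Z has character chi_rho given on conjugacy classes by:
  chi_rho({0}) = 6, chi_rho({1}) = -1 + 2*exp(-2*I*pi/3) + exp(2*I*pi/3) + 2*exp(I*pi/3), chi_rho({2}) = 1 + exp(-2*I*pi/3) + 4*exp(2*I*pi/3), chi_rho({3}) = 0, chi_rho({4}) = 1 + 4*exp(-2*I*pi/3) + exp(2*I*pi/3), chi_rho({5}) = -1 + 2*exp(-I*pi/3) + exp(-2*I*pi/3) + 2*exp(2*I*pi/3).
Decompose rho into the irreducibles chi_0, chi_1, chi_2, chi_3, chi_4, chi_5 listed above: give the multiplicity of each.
Multiplicities: chi_0: 0, chi_1: 2, chi_2: 1, chi_3: 1, chi_4: 2, chi_5: 0.

Proof sketch: Use <chi_rho, chi> = (1/|G|) sum_C |C| * chi_rho(C) * conj(chi(C)) with |G| = 6 for each irreducible chi in the table:
  <chi_rho, chi_0> = (1/6)[1*(6)*conj(1) + 1*(-1 + 2*exp(-2*I*pi/3) + exp(2*I*pi/3) + 2*exp(I*pi/3))*conj(1) + 1*(1 + exp(-2*I*pi/3) + 4*exp(2*I*pi/3))*conj(1) + 1*(0)*conj(1) + 1*(1 + 4*exp(-2*I*pi/3) + exp(2*I*pi/3))*conj(1) + 1*(-1 + 2*exp(-I*pi/3) + exp(-2*I*pi/3) + 2*exp(2*I*pi/3))*conj(1)]
      = (1/6)[(6) + (-1 + 2*exp(-2*I*pi/3) + exp(2*I*pi/3) + 2*exp(I*pi/3)) + (1 + exp(-2*I*pi/3) + 4*exp(2*I*pi/3)) + (0) + (1 + 4*exp(-2*I*pi/3) + exp(2*I*pi/3)) + (-1 + 2*exp(-I*pi/3) + exp(-2*I*pi/3) + 2*exp(2*I*pi/3))] = 0/6 = 0
  <chi_rho, chi_1> = (1/6)[1*(6)*conj(1) + 1*(-1 + 2*exp(-2*I*pi/3) + exp(2*I*pi/3) + 2*exp(I*pi/3))*conj(exp(I*pi/3)) + 1*(1 + exp(-2*I*pi/3) + 4*exp(2*I*pi/3))*conj(exp(2*I*pi/3)) + 1*(0)*conj(-1) + 1*(1 + 4*exp(-2*I*pi/3) + exp(2*I*pi/3))*conj(exp(-2*I*pi/3)) + 1*(-1 + 2*exp(-I*pi/3) + exp(-2*I*pi/3) + 2*exp(2*I*pi/3))*conj(exp(-I*pi/3))]
      = (1/6)[(6) + (-exp(-I*pi/3) + exp(I*pi/3)) + (3) + (0) + (3) + (-exp(I*pi/3) + exp(-I*pi/3))] = 12/6 = 2
  <chi_rho, chi_2> = (1/6)[1*(6)*conj(1) + 1*(-1 + 2*exp(-2*I*pi/3) + exp(2*I*pi/3) + 2*exp(I*pi/3))*conj(exp(2*I*pi/3)) + 1*(1 + exp(-2*I*pi/3) + 4*exp(2*I*pi/3))*conj(exp(-2*I*pi/3)) + 1*(0)*conj(1) + 1*(1 + 4*exp(-2*I*pi/3) + exp(2*I*pi/3))*conj(exp(2*I*pi/3)) + 1*(-1 + 2*exp(-I*pi/3) + exp(-2*I*pi/3) + 2*exp(2*I*pi/3))*conj(exp(-2*I*pi/3))]
      = (1/6)[(6) + (1 + 2*exp(-I*pi/3) - exp(-2*I*pi/3) + 2*exp(2*I*pi/3)) + (1 + 4*exp(-2*I*pi/3) + exp(2*I*pi/3)) + (0) + (1 + exp(-2*I*pi/3) + 4*exp(2*I*pi/3)) + (1 + 2*exp(-2*I*pi/3) - exp(2*I*pi/3) + 2*exp(I*pi/3))] = 6/6 = 1
  <chi_rho, chi_3> = (1/6)[1*(6)*conj(1) + 1*(-1 + 2*exp(-2*I*pi/3) + exp(2*I*pi/3) + 2*exp(I*pi/3))*conj(-1) + 1*(1 + exp(-2*I*pi/3) + 4*exp(2*I*pi/3))*conj(1) + 1*(0)*conj(-1) + 1*(1 + 4*exp(-2*I*pi/3) + exp(2*I*pi/3))*conj(1) + 1*(-1 + 2*exp(-I*pi/3) + exp(-2*I*pi/3) + 2*exp(2*I*pi/3))*conj(-1)]
      = (1/6)[(6) + (1 - 2*exp(I*pi/3) - exp(2*I*pi/3) - 2*exp(-2*I*pi/3)) + (1 + exp(-2*I*pi/3) + 4*exp(2*I*pi/3)) + (0) + (1 + 4*exp(-2*I*pi/3) + exp(2*I*pi/3)) + (1 - 2*exp(2*I*pi/3) - exp(-2*I*pi/3) - 2*exp(-I*pi/3))] = 6/6 = 1
  <chi_rho, chi_4> = (1/6)[1*(6)*conj(1) + 1*(-1 + 2*exp(-2*I*pi/3) + exp(2*I*pi/3) + 2*exp(I*pi/3))*conj(exp(-2*I*pi/3)) + 1*(1 + exp(-2*I*pi/3) + 4*exp(2*I*pi/3))*conj(exp(2*I*pi/3)) + 1*(0)*conj(1) + 1*(1 + 4*exp(-2*I*pi/3) + exp(2*I*pi/3))*conj(exp(-2*I*pi/3)) + 1*(-1 + 2*exp(-I*pi/3) + exp(-2*I*pi/3) + 2*exp(2*I*pi/3))*conj(exp(2*I*pi/3))]
      = (1/6)[(6) + (exp(-2*I*pi/3) - exp(2*I*pi/3)) + (3) + (0) + (3) + (exp(2*I*pi/3) - exp(-2*I*pi/3))] = 12/6 = 2
  <chi_rho, chi_5> = (1/6)[1*(6)*conj(1) + 1*(-1 + 2*exp(-2*I*pi/3) + exp(2*I*pi/3) + 2*exp(I*pi/3))*conj(exp(-I*pi/3)) + 1*(1 + exp(-2*I*pi/3) + 4*exp(2*I*pi/3))*conj(exp(-2*I*pi/3)) + 1*(0)*conj(-1) + 1*(1 + 4*exp(-2*I*pi/3) + exp(2*I*pi/3))*conj(exp(2*I*pi/3)) + 1*(-1 + 2*exp(-I*pi/3) + exp(-2*I*pi/3) + 2*exp(2*I*pi/3))*conj(exp(I*pi/3))]
      = (1/6)[(6) + (-1 + 2*exp(-I*pi/3) - exp(I*pi/3) + 2*exp(2*I*pi/3)) + (1 + 4*exp(-2*I*pi/3) + exp(2*I*pi/3)) + (0) + (1 + exp(-2*I*pi/3) + 4*exp(2*I*pi/3)) + (-1 + 2*exp(-2*I*pi/3) - exp(-I*pi/3) + 2*exp(I*pi/3))] = 0/6 = 0
(Exp terms are combined using exp(i*s)*conj(exp(i*t)) = exp(i*(s-t)), and sums of them are collapsed using the identity that for every m > 1 the m distinct m-th roots of unity sum to 0, e.g. 1 + exp(2*I*pi/3) + exp(-2*I*pi/3) = 0.)
Dimension check: dim(rho) = sum (mult * dim) = 0*1 + 2*1 + 1*1 + 1*1 + 2*1 + 0*1 = 6 = chi_rho(e) = 6.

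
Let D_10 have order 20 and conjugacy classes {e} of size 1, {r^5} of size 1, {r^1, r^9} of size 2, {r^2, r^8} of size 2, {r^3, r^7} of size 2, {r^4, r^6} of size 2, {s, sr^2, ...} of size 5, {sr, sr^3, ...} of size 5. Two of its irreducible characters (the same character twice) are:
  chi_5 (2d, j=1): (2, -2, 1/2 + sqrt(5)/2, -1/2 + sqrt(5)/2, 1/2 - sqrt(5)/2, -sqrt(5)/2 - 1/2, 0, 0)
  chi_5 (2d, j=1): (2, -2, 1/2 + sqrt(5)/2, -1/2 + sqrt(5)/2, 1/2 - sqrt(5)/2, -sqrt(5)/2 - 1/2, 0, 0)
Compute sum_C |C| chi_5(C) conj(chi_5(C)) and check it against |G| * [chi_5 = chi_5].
Sum = 20 = |G| = 20; so <chi_5, chi_5> = 1 (norm-1 confirms irreducibility).

Explanation: Compute term by term over conjugacy classes (|C| * chi_5(C) * conj(chi_5(C))):
  1*(2)*conj(2) + 1*(-2)*conj(-2) + 2*(1/2 + sqrt(5)/2)*conj(1/2 + sqrt(5)/2) + 2*(-1/2 + sqrt(5)/2)*conj(-1/2 + sqrt(5)/2) + 2*(1/2 - sqrt(5)/2)*conj(1/2 - sqrt(5)/2) + 2*(-sqrt(5)/2 - 1/2)*conj(-sqrt(5)/2 - 1/2) + 5*(0)*conj(0) + 5*(0)*conj(0)
  = (4) + (4) + (sqrt(5) + 3) + (3 - sqrt(5)) + (3 - sqrt(5)) + (sqrt(5) + 3) + (0) + (0)
  = 20.
Dividing by |G| = 20 gives 20/20 = 1, matching the row-orthogonality relation <chi_5, chi_5> = [chi_5 = chi_5].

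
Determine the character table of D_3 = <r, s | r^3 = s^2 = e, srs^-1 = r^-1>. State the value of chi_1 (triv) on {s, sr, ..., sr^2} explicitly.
Conjugacy classes: {e} of size 1, {r^1, r^2} of size 2, {s, sr, ..., sr^2} of size 3.
Character table:
  irrep \ class              {e} (size 1)  {r^1, r^2} (size 2)  {s, sr, ..., sr^2} (size 3)
  chi_1 (triv)               1             1                    1                          
  chi_2 (sign: r->1, s->-1)  1             1                    -1                         
  chi_3 (2d, j=1)            2             -1                   0                          

Spot check: chi_1 (triv) on {s, sr, ..., sr^2} = 1.

Proof sketch: D_3 has order 2*3 = 6 with 3 conjugacy classes, hence 3 irreducibles. Sum of squared dims 1 + 1 + 4 = 6 = |G|. Linear characters come from the abelianisation; the 2-dimensional irreps have character r^k -> 2*cos(2*pi*j*k/3), reflections -> 0.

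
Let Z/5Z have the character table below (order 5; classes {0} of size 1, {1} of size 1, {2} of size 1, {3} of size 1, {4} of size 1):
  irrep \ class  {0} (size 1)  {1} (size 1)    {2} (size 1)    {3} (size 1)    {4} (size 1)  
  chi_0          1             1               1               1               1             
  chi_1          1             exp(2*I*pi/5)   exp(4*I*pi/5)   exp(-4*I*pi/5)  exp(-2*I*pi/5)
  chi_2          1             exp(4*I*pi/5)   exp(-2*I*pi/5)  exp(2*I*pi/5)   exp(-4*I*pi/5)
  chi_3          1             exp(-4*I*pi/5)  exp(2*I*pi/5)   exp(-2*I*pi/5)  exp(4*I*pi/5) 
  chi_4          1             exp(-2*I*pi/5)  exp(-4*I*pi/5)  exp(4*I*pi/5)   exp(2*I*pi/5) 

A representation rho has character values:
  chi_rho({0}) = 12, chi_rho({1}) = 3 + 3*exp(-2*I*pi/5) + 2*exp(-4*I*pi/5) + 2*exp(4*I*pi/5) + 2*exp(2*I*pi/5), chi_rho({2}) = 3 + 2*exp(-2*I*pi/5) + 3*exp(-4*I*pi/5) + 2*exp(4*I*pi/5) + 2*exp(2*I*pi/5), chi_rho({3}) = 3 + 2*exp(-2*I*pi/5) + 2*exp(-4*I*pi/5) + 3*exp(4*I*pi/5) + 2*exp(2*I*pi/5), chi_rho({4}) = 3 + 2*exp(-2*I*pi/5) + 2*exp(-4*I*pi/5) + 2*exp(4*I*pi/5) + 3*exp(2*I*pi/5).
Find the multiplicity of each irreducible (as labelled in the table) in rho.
Multiplicities: chi_0: 3, chi_1: 2, chi_2: 2, chi_3: 2, chi_4: 3.

Justification: Use <chi_rho, chi> = (1/|G|) sum_C |C| * chi_rho(C) * conj(chi(C)) with |G| = 5 for each irreducible chi in the table:
  <chi_rho, chi_0> = (1/5)[1*(12)*conj(1) + 1*(3 + 3*exp(-2*I*pi/5) + 2*exp(-4*I*pi/5) + 2*exp(4*I*pi/5) + 2*exp(2*I*pi/5))*conj(1) + 1*(3 + 2*exp(-2*I*pi/5) + 3*exp(-4*I*pi/5) + 2*exp(4*I*pi/5) + 2*exp(2*I*pi/5))*conj(1) + 1*(3 + 2*exp(-2*I*pi/5) + 2*exp(-4*I*pi/5) + 3*exp(4*I*pi/5) + 2*exp(2*I*pi/5))*conj(1) + 1*(3 + 2*exp(-2*I*pi/5) + 2*exp(-4*I*pi/5) + 2*exp(4*I*pi/5) + 3*exp(2*I*pi/5))*conj(1)]
      = (1/5)[(12) + (3 + 3*exp(-2*I*pi/5) + 2*exp(-4*I*pi/5) + 2*exp(4*I*pi/5) + 2*exp(2*I*pi/5)) + (3 + 2*exp(-2*I*pi/5) + 3*exp(-4*I*pi/5) + 2*exp(4*I*pi/5) + 2*exp(2*I*pi/5)) + (3 + 2*exp(-2*I*pi/5) + 2*exp(-4*I*pi/5) + 3*exp(4*I*pi/5) + 2*exp(2*I*pi/5)) + (3 + 2*exp(-2*I*pi/5) + 2*exp(-4*I*pi/5) + 2*exp(4*I*pi/5) + 3*exp(2*I*pi/5))] = 15/5 = 3
  <chi_rho, chi_1> = (1/5)[1*(12)*conj(1) + 1*(3 + 3*exp(-2*I*pi/5) + 2*exp(-4*I*pi/5) + 2*exp(4*I*pi/5) + 2*exp(2*I*pi/5))*conj(exp(2*I*pi/5)) + 1*(3 + 2*exp(-2*I*pi/5) + 3*exp(-4*I*pi/5) + 2*exp(4*I*pi/5) + 2*exp(2*I*pi/5))*conj(exp(4*I*pi/5)) + 1*(3 + 2*exp(-2*I*pi/5) + 2*exp(-4*I*pi/5) + 3*exp(4*I*pi/5) + 2*exp(2*I*pi/5))*conj(exp(-4*I*pi/5)) + 1*(3 + 2*exp(-2*I*pi/5) + 2*exp(-4*I*pi/5) + 2*exp(4*I*pi/5) + 3*exp(2*I*pi/5))*conj(exp(-2*I*pi/5))]
      = (1/5)[(12) + (2 + 3*exp(-2*I*pi/5) + 3*exp(-4*I*pi/5) + 2*exp(4*I*pi/5) + 2*exp(2*I*pi/5)) + (2 + 2*exp(-2*I*pi/5) + 3*exp(-4*I*pi/5) + 2*exp(4*I*pi/5) + 3*exp(2*I*pi/5)) + (2 + 3*exp(-2*I*pi/5) + 2*exp(-4*I*pi/5) + 3*exp(4*I*pi/5) + 2*exp(2*I*pi/5)) + (2 + 2*exp(-2*I*pi/5) + 2*exp(-4*I*pi/5) + 3*exp(4*I*pi/5) + 3*exp(2*I*pi/5))] = 10/5 = 2
  <chi_rho, chi_2> = (1/5)[1*(12)*conj(1) + 1*(3 + 3*exp(-2*I*pi/5) + 2*exp(-4*I*pi/5) + 2*exp(4*I*pi/5) + 2*exp(2*I*pi/5))*conj(exp(4*I*pi/5)) + 1*(3 + 2*exp(-2*I*pi/5) + 3*exp(-4*I*pi/5) + 2*exp(4*I*pi/5) + 2*exp(2*I*pi/5))*conj(exp(-2*I*pi/5)) + 1*(3 + 2*exp(-2*I*pi/5) + 2*exp(-4*I*pi/5) + 3*exp(4*I*pi/5) + 2*exp(2*I*pi/5))*conj(exp(2*I*pi/5)) + 1*(3 + 2*exp(-2*I*pi/5) + 2*exp(-4*I*pi/5) + 2*exp(4*I*pi/5) + 3*exp(2*I*pi/5))*conj(exp(-4*I*pi/5))]
      = (1/5)[(12) + (2 + 2*exp(-2*I*pi/5) + 3*exp(-4*I*pi/5) + 3*exp(4*I*pi/5) + 2*exp(2*I*pi/5)) + (2 + 3*exp(-2*I*pi/5) + 2*exp(-4*I*pi/5) + 2*exp(4*I*pi/5) + 3*exp(2*I*pi/5)) + (2 + 3*exp(-2*I*pi/5) + 2*exp(-4*I*pi/5) + 2*exp(4*I*pi/5) + 3*exp(2*I*pi/5)) + (2 + 2*exp(-2*I*pi/5) + 3*exp(-4*I*pi/5) + 3*exp(4*I*pi/5) + 2*exp(2*I*pi/5))] = 10/5 = 2
  <chi_rho, chi_3> = (1/5)[1*(12)*conj(1) + 1*(3 + 3*exp(-2*I*pi/5) + 2*exp(-4*I*pi/5) + 2*exp(4*I*pi/5) + 2*exp(2*I*pi/5))*conj(exp(-4*I*pi/5)) + 1*(3 + 2*exp(-2*I*pi/5) + 3*exp(-4*I*pi/5) + 2*exp(4*I*pi/5) + 2*exp(2*I*pi/5))*conj(exp(2*I*pi/5)) + 1*(3 + 2*exp(-2*I*pi/5) + 2*exp(-4*I*pi/5) + 3*exp(4*I*pi/5) + 2*exp(2*I*pi/5))*conj(exp(-2*I*pi/5)) + 1*(3 + 2*exp(-2*I*pi/5) + 2*exp(-4*I*pi/5) + 2*exp(4*I*pi/5) + 3*exp(2*I*pi/5))*conj(exp(4*I*pi/5))]
      = (1/5)[(12) + (2 + 2*exp(-2*I*pi/5) + 2*exp(-4*I*pi/5) + 3*exp(4*I*pi/5) + 3*exp(2*I*pi/5)) + (2 + 3*exp(-2*I*pi/5) + 2*exp(-4*I*pi/5) + 3*exp(4*I*pi/5) + 2*exp(2*I*pi/5)) + (2 + 2*exp(-2*I*pi/5) + 3*exp(-4*I*pi/5) + 2*exp(4*I*pi/5) + 3*exp(2*I*pi/5)) + (2 + 3*exp(-2*I*pi/5) + 3*exp(-4*I*pi/5) + 2*exp(4*I*pi/5) + 2*exp(2*I*pi/5))] = 10/5 = 2
  <chi_rho, chi_4> = (1/5)[1*(12)*conj(1) + 1*(3 + 3*exp(-2*I*pi/5) + 2*exp(-4*I*pi/5) + 2*exp(4*I*pi/5) + 2*exp(2*I*pi/5))*conj(exp(-2*I*pi/5)) + 1*(3 + 2*exp(-2*I*pi/5) + 3*exp(-4*I*pi/5) + 2*exp(4*I*pi/5) + 2*exp(2*I*pi/5))*conj(exp(-4*I*pi/5)) + 1*(3 + 2*exp(-2*I*pi/5) + 2*exp(-4*I*pi/5) + 3*exp(4*I*pi/5) + 2*exp(2*I*pi/5))*conj(exp(4*I*pi/5)) + 1*(3 + 2*exp(-2*I*pi/5) + 2*exp(-4*I*pi/5) + 2*exp(4*I*pi/5) + 3*exp(2*I*pi/5))*conj(exp(2*I*pi/5))]
      = (1/5)[(12) + (3 + 2*exp(-2*I*pi/5) + 2*exp(-4*I*pi/5) + 2*exp(4*I*pi/5) + 3*exp(2*I*pi/5)) + (3 + 2*exp(-2*I*pi/5) + 2*exp(-4*I*pi/5) + 3*exp(4*I*pi/5) + 2*exp(2*I*pi/5)) + (3 + 2*exp(-2*I*pi/5) + 3*exp(-4*I*pi/5) + 2*exp(4*I*pi/5) + 2*exp(2*I*pi/5)) + (3 + 3*exp(-2*I*pi/5) + 2*exp(-4*I*pi/5) + 2*exp(4*I*pi/5) + 2*exp(2*I*pi/5))] = 15/5 = 3
(Exp terms are combined using exp(i*s)*conj(exp(i*t)) = exp(i*(s-t)), and sums of them are collapsed using the identity that for every m > 1 the m distinct m-th roots of unity sum to 0, e.g. 1 + exp(2*I*pi/3) + exp(-2*I*pi/3) = 0.)
Dimension check: dim(rho) = sum (mult * dim) = 3*1 + 2*1 + 2*1 + 2*1 + 3*1 = 12 = chi_rho(e) = 12.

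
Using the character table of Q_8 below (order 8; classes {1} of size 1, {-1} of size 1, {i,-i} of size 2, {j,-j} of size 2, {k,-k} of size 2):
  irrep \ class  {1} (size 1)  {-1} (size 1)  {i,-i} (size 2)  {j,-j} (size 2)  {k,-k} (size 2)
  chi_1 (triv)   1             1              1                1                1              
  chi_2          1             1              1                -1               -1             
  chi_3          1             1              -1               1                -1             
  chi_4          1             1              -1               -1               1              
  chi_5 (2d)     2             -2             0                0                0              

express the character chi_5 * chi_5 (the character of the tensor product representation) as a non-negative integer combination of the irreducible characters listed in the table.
chi_5 tensor chi_5 = chi_1 + chi_2 + chi_3 + chi_4 (all other irreducibles have multiplicity 0).

Proof sketch: The character of a tensor product is the pointwise product (chi_5 * chi_5)(C) = chi_5(C) * chi_5(C):
  {1}: (2)*(2), {-1}: (-2)*(-2), {i,-i}: (0)*(0), {j,-j}: (0)*(0), {k,-k}: (0)*(0)
so (chi_5 * chi_5) takes values
  {1} -> 4, {-1} -> 4, {i,-i} -> 0, {j,-j} -> 0, {k,-k} -> 0.
Now take the inner product of this character with each irreducible chi from the table, <chi_5*chi_5, chi> = (1/8) sum_C |C| (chi_5*chi_5)(C) conj(chi(C)):
  <chi_5*chi_5, chi_1> = (1/8)[1*(4)*conj(1) + 1*(4)*conj(1) + 2*(0)*conj(1) + 2*(0)*conj(1) + 2*(0)*conj(1)]
      = (1/8)[(4) + (4) + (0) + (0) + (0)] = 8/8 = 1
  <chi_5*chi_5, chi_2> = (1/8)[1*(4)*conj(1) + 1*(4)*conj(1) + 2*(0)*conj(1) + 2*(0)*conj(-1) + 2*(0)*conj(-1)]
      = (1/8)[(4) + (4) + (0) + (0) + (0)] = 8/8 = 1
  <chi_5*chi_5, chi_3> = (1/8)[1*(4)*conj(1) + 1*(4)*conj(1) + 2*(0)*conj(-1) + 2*(0)*conj(1) + 2*(0)*conj(-1)]
      = (1/8)[(4) + (4) + (0) + (0) + (0)] = 8/8 = 1
  <chi_5*chi_5, chi_4> = (1/8)[1*(4)*conj(1) + 1*(4)*conj(1) + 2*(0)*conj(-1) + 2*(0)*conj(-1) + 2*(0)*conj(1)]
      = (1/8)[(4) + (4) + (0) + (0) + (0)] = 8/8 = 1
  <chi_5*chi_5, chi_5> = (1/8)[1*(4)*conj(2) + 1*(4)*conj(-2) + 2*(0)*conj(0) + 2*(0)*conj(0) + 2*(0)*conj(0)]
      = (1/8)[(8) + (-8) + (0) + (0) + (0)] = 0/8 = 0
Hence the multiplicities are chi_1: 1, chi_2: 1, chi_3: 1, chi_4: 1. Dimension check: dim(chi_5)*dim(chi_5) = 2*2 = 4 and sum (mult * dim) = 1*1 + 1*1 + 1*1 + 1*1 = 4.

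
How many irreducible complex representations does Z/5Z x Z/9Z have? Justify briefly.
45

Working: The number of irreducible complex representations of a finite group equals its number of conjugacy classes. Z/5Z x Z/9Z is abelian of order 45, so every element is its own conjugacy class: 45 classes, so Z/5Z x Z/9Z (order 45) has exactly 45 irreducible complex representations.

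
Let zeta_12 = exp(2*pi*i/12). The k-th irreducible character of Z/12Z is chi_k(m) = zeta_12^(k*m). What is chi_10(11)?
chi_10(11) = zeta_12^110 = exp(I*pi/3)

Explanation: chi_10(11) = zeta_12^(10*11) = zeta_12^110. Since zeta_12^12 = 1, this equals zeta_12^2 = exp(2*pi*i*2/12) = exp(I*pi/3).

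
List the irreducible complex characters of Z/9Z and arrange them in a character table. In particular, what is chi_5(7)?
Character table of Z/9Z (irreps indexed chi_0,...,chi_8 with chi_k(m) = zeta_9^(k*m), zeta_9 = exp(2*pi*i/9)):
  irrep \ class  {0} (size 1)  {1} (size 1)    {2} (size 1)    {3} (size 1)    {4} (size 1)    {5} (size 1)    {6} (size 1)    {7} (size 1)    {8} (size 1)  
  chi_0          1             1               1               1               1               1               1               1               1             
  chi_1          1             exp(2*I*pi/9)   exp(4*I*pi/9)   exp(2*I*pi/3)   exp(8*I*pi/9)   exp(-8*I*pi/9)  exp(-2*I*pi/3)  exp(-4*I*pi/9)  exp(-2*I*pi/9)
  chi_2          1             exp(4*I*pi/9)   exp(8*I*pi/9)   exp(-2*I*pi/3)  exp(-2*I*pi/9)  exp(2*I*pi/9)   exp(2*I*pi/3)   exp(-8*I*pi/9)  exp(-4*I*pi/9)
  chi_3          1             exp(2*I*pi/3)   exp(-2*I*pi/3)  1               exp(2*I*pi/3)   exp(-2*I*pi/3)  1               exp(2*I*pi/3)   exp(-2*I*pi/3)
  chi_4          1             exp(8*I*pi/9)   exp(-2*I*pi/9)  exp(2*I*pi/3)   exp(-4*I*pi/9)  exp(4*I*pi/9)   exp(-2*I*pi/3)  exp(2*I*pi/9)   exp(-8*I*pi/9)
  chi_5          1             exp(-8*I*pi/9)  exp(2*I*pi/9)   exp(-2*I*pi/3)  exp(4*I*pi/9)   exp(-4*I*pi/9)  exp(2*I*pi/3)   exp(-2*I*pi/9)  exp(8*I*pi/9) 
  chi_6          1             exp(-2*I*pi/3)  exp(2*I*pi/3)   1               exp(-2*I*pi/3)  exp(2*I*pi/3)   1               exp(-2*I*pi/3)  exp(2*I*pi/3) 
  chi_7          1             exp(-4*I*pi/9)  exp(-8*I*pi/9)  exp(2*I*pi/3)   exp(2*I*pi/9)   exp(-2*I*pi/9)  exp(-2*I*pi/3)  exp(8*I*pi/9)   exp(4*I*pi/9) 
  chi_8          1             exp(-2*I*pi/9)  exp(-4*I*pi/9)  exp(-2*I*pi/3)  exp(-8*I*pi/9)  exp(8*I*pi/9)   exp(2*I*pi/3)   exp(4*I*pi/9)   exp(2*I*pi/9) 

Spot check: chi_5(7) = zeta_9^(5*7) = zeta_9^35 = exp(-2*I*pi/9).

Justification: Z/9Z is abelian, so all 9 irreducible complex representations are 1-dimensional. They are given by chi_k(m) = zeta_9^(k*m) for k = 0,...,8. Row orthogonality: sum_m chi_k(m) conj(chi_l(m)) = 9 * [k = l].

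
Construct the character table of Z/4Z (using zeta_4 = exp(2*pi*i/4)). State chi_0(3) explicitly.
Character table of Z/4Z (irreps indexed chi_0,...,chi_3 with chi_k(m) = zeta_4^(k*m), zeta_4 = exp(2*pi*i/4)):
  irrep \ class  {0} (size 1)  {1} (size 1)  {2} (size 1)  {3} (size 1)
  chi_0          1             1             1             1           
  chi_1          1             I             -1            -I          
  chi_2          1             -1            1             -1          
  chi_3          1             -I            -1            I           

Spot check: chi_0(3) = zeta_4^(0*3) = zeta_4^0 = 1.

Derivation: Z/4Z is abelian, so all 4 irreducible complex representations are 1-dimensional. They are given by chi_k(m) = zeta_4^(k*m) for k = 0,...,3. Row orthogonality: sum_m chi_k(m) conj(chi_l(m)) = 4 * [k = l].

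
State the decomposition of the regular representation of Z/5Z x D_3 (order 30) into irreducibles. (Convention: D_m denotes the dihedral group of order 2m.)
Each irreducible V_i of dimension d_i appears with multiplicity d_i, i.e. rho_reg = (direct sum over all irreducibles V_i) d_i V_i. The irreducible dimensions for Z/5Z x D_3 are 1, 1, 1, 1, 1, 1, 1, 1, 1, 1, 2, 2, 2, 2, 2: 10 irreducibles of dimension 1, each with multiplicity 1; 5 irreducibles of dimension 2, each with multiplicity 2. Total dimension 10*1*1 + 5*2*2 = 30 = |G|.

Solution. General theorem: in the regular representation of a finite group G, each irreducible appears with multiplicity equal to its dimension. Check: dim(rho_reg) = sum d_i^2 = 1 + 1 + 1 + 1 + 1 + 1 + 1 + 1 + 1 + 1 + 4 + 4 + 4 + 4 + 4 = 30 = |G|.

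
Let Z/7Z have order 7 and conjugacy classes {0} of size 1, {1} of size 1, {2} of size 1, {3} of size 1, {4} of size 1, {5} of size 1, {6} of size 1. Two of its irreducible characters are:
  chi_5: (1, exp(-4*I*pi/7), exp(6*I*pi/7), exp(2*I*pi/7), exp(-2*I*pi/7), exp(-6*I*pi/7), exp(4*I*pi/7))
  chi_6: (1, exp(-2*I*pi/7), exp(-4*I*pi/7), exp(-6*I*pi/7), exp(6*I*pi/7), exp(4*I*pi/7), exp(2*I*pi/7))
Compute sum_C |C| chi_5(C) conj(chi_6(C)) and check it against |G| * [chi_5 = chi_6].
Sum = 0; so <chi_5, chi_6> = 0 (distinct irreducibles are orthogonal).

Compute term by term over conjugacy classes (|C| * chi_5(C) * conj(chi_6(C))):
  1*(1)*conj(1) + 1*(exp(-4*I*pi/7))*conj(exp(-2*I*pi/7)) + 1*(exp(6*I*pi/7))*conj(exp(-4*I*pi/7)) + 1*(exp(2*I*pi/7))*conj(exp(-6*I*pi/7)) + 1*(exp(-2*I*pi/7))*conj(exp(6*I*pi/7)) + 1*(exp(-6*I*pi/7))*conj(exp(4*I*pi/7)) + 1*(exp(4*I*pi/7))*conj(exp(2*I*pi/7))
  = (1) + (exp(-2*I*pi/7)) + (exp(-4*I*pi/7)) + (exp(-6*I*pi/7)) + (exp(6*I*pi/7)) + (exp(4*I*pi/7)) + (exp(2*I*pi/7))
  = 0.
(Exp terms are combined using exp(i*s)*conj(exp(i*t)) = exp(i*(s-t)), and sums of them are collapsed using the identity that for every m > 1 the m distinct m-th roots of unity sum to 0, e.g. 1 + exp(2*I*pi/3) + exp(-2*I*pi/3) = 0.)
Dividing by |G| = 7 gives 0/7 = 0, matching the row-orthogonality relation <chi_5, chi_6> = [chi_5 = chi_6].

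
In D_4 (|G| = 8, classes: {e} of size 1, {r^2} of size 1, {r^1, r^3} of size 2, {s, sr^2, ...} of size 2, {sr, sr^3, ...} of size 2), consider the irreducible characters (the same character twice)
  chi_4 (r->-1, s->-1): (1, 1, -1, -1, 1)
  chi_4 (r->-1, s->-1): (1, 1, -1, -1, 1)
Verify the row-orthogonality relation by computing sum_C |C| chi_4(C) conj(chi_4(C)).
Sum = 8 = |G| = 8; so <chi_4, chi_4> = 1 (norm-1 confirms irreducibility).

Reasoning: Compute term by term over conjugacy classes (|C| * chi_4(C) * conj(chi_4(C))):
  1*(1)*conj(1) + 1*(1)*conj(1) + 2*(-1)*conj(-1) + 2*(-1)*conj(-1) + 2*(1)*conj(1)
  = (1) + (1) + (2) + (2) + (2)
  = 8.
Dividing by |G| = 8 gives 8/8 = 1, matching the row-orthogonality relation <chi_4, chi_4> = [chi_4 = chi_4].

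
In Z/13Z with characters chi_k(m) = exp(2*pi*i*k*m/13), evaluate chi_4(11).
chi_4(11) = zeta_13^44 = exp(10*I*pi/13)

Reasoning: chi_4(11) = zeta_13^(4*11) = zeta_13^44. Since zeta_13^13 = 1, this equals zeta_13^5 = exp(2*pi*i*5/13) = exp(10*I*pi/13).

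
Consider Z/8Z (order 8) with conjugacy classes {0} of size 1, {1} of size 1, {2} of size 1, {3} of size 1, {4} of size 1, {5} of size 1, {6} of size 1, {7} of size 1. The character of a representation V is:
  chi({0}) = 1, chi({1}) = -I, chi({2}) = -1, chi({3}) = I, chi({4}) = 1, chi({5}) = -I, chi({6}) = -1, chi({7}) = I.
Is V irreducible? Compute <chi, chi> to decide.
Irreducible: <chi, chi> = 1.

<chi, chi> = (1/|G|) sum_C |C| * |chi(C)|^2 = (1/8)[1*|1|^2 + 1*|-I|^2 + 1*|-1|^2 + 1*|I|^2 + 1*|1|^2 + 1*|-I|^2 + 1*|-1|^2 + 1*|I|^2]
  = (1/8)[(1) + (1) + (1) + (1) + (1) + (1) + (1) + (1)] = 8/8 = 1.
(Exp terms are combined using exp(i*s)*conj(exp(i*t)) = exp(i*(s-t)), and sums of them are collapsed using the identity that for every m > 1 the m distinct m-th roots of unity sum to 0, e.g. 1 + exp(2*I*pi/3) + exp(-2*I*pi/3) = 0.)
A character is irreducible iff <chi, chi> = 1, so this representation is irreducible.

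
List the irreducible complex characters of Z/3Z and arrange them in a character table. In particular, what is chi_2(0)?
Character table of Z/3Z (irreps indexed chi_0,...,chi_2 with chi_k(m) = zeta_3^(k*m), zeta_3 = exp(2*pi*i/3)):
  irrep \ class  {0} (size 1)  {1} (size 1)    {2} (size 1)  
  chi_0          1             1               1             
  chi_1          1             exp(2*I*pi/3)   exp(-2*I*pi/3)
  chi_2          1             exp(-2*I*pi/3)  exp(2*I*pi/3) 

Spot check: chi_2(0) = zeta_3^(2*0) = zeta_3^0 = 1.

Solution. Z/3Z is abelian, so all 3 irreducible complex representations are 1-dimensional. They are given by chi_k(m) = zeta_3^(k*m) for k = 0,...,2. Row orthogonality: sum_m chi_k(m) conj(chi_l(m)) = 3 * [k = l].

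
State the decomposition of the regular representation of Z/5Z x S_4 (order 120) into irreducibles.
Each irreducible V_i of dimension d_i appears with multiplicity d_i, i.e. rho_reg = (direct sum over all irreducibles V_i) d_i V_i. The irreducible dimensions for Z/5Z x S_4 are 1, 1, 1, 1, 1, 1, 1, 1, 1, 1, 2, 2, 2, 2, 2, 3, 3, 3, 3, 3, 3, 3, 3, 3, 3: 10 irreducibles of dimension 1, each with multiplicity 1; 5 irreducibles of dimension 2, each with multiplicity 2; 10 irreducibles of dimension 3, each with multiplicity 3. Total dimension 10*1*1 + 5*2*2 + 10*3*3 = 120 = |G|.

Working: General theorem: in the regular representation of a finite group G, each irreducible appears with multiplicity equal to its dimension. Check: dim(rho_reg) = sum d_i^2 = 1 + 1 + 1 + 1 + 1 + 1 + 1 + 1 + 1 + 1 + 4 + 4 + 4 + 4 + 4 + 9 + 9 + 9 + 9 + 9 + 9 + 9 + 9 + 9 + 9 = 120 = |G|.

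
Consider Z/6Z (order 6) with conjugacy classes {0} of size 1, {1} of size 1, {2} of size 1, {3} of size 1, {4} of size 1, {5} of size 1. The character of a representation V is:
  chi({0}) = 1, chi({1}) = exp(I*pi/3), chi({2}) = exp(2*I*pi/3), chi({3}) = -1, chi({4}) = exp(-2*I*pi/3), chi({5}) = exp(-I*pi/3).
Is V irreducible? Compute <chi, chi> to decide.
Irreducible: <chi, chi> = 1.

Derivation: <chi, chi> = (1/|G|) sum_C |C| * |chi(C)|^2 = (1/6)[1*|1|^2 + 1*|exp(I*pi/3)|^2 + 1*|exp(2*I*pi/3)|^2 + 1*|-1|^2 + 1*|exp(-2*I*pi/3)|^2 + 1*|exp(-I*pi/3)|^2]
  = (1/6)[(1) + (1) + (1) + (1) + (1) + (1)] = 6/6 = 1.
(Exp terms are combined using exp(i*s)*conj(exp(i*t)) = exp(i*(s-t)), and sums of them are collapsed using the identity that for every m > 1 the m distinct m-th roots of unity sum to 0, e.g. 1 + exp(2*I*pi/3) + exp(-2*I*pi/3) = 0.)
A character is irreducible iff <chi, chi> = 1, so this representation is irreducible.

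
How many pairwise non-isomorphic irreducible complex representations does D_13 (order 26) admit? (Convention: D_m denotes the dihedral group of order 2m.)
8

Derivation: The number of irreducible complex representations of a finite group equals its number of conjugacy classes. D_13 has 8 conjugacy classes ((n+3)/2 for n odd), so D_13 (order 26) has exactly 8 irreducible complex representations.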